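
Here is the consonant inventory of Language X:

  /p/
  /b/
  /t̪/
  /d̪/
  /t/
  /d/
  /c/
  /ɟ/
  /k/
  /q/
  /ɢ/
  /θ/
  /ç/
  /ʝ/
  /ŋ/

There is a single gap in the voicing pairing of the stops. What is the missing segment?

/ɡ/

place of articulation  voiceless  voiced  
bilabial          p         b       
dental            t̪        d̪      
alveolar          t         d       
palatal           c         ɟ       
velar             k         —       
uvular            q         ɢ       
The velar row has no voiced member, so the gap is the voiced velar stop /ɡ/.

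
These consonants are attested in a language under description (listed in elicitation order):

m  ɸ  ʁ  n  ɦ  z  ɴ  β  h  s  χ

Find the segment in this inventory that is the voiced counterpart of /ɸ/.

/β/

/ɸ/ is a voiceless bilabial fricative.
The voiced counterpart is a voiced bilabial fricative — in this inventory, /β/.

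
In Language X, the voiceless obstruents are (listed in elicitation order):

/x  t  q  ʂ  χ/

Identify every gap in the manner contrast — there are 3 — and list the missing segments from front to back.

/s/, /ʈ/, /k/

alveolar: stop /t/, fricative —.
retroflex: stop —, fricative /ʂ/.
velar: stop —, fricative /x/.
uvular: stop /q/, fricative /χ/.
Gaps, from front to back: alveolar lacks fricative (/s/); retroflex lacks stop (/ʈ/); velar lacks stop (/k/).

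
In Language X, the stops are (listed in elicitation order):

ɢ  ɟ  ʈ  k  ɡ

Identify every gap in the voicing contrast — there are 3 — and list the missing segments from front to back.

/ɖ/, /c/, /q/

Voiceless: /ʈ/ (retroflex), /k/ (velar).
Voiced: /ɟ/ (palatal), /ɡ/ (velar), /ɢ/ (uvular).
Gaps, from front to back: retroflex lacks voiced (/ɖ/); palatal lacks voiceless (/c/); uvular lacks voiceless (/q/).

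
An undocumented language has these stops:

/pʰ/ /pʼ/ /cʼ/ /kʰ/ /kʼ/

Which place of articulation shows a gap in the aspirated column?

palatal

place of articulation  aspirated  ejective
bilabial          pʰ        pʼ      
palatal           —         cʼ      
velar             kʰ        kʼ      
Every place of articulation has an aspirated member except palatal, where /cʰ/ would be expected.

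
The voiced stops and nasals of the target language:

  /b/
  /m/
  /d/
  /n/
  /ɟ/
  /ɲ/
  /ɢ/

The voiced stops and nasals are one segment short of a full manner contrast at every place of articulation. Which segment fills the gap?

/ɴ/

place of articulation  oral stop  nasal   
bilabial          b         m       
alveolar          d         n       
palatal           ɟ         ɲ       
uvular            ɢ         —       
The uvular row has no nasal member, so the gap is the uvular nasal /ɴ/.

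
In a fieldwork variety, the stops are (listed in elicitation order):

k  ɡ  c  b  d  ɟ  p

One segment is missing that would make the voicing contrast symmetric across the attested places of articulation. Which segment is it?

/t/

bilabial: voiceless /p/, voiced /b/.
alveolar: voiceless —, voiced /d/.
palatal: voiceless /c/, voiced /ɟ/.
velar: voiceless /k/, voiced /ɡ/.
The alveolar row has no voiceless member, so the gap is the voiceless alveolar stop /t/.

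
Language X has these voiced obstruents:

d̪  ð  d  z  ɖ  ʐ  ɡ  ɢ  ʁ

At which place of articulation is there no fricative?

place of articulation  stop      fricative
dental            d̪        ð       
alveolar          d         z       
retroflex         ɖ         ʐ       
velar             ɡ         —       
uvular            ɢ         ʁ       
Every place of articulation has a fricative member except velar, where /ɣ/ would be expected.

velar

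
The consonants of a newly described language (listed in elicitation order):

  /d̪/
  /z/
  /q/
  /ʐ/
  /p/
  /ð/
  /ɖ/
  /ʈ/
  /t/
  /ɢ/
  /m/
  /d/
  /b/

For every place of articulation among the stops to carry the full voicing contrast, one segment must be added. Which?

Voiceless: /p/ (bilabial), /t/ (alveolar), /ʈ/ (retroflex), /q/ (uvular).
Voiced: /b/ (bilabial), /d̪/ (dental), /d/ (alveolar), /ɖ/ (retroflex), /ɢ/ (uvular).
The dental row has no voiceless member, so the gap is the voiceless dental stop /t̪/.

/t̪/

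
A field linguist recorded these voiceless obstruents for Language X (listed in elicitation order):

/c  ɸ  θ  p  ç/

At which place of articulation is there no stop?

dental

Stop: /p/ (bilabial), /c/ (palatal).
Fricative: /ɸ/ (bilabial), /θ/ (dental), /ç/ (palatal).
Every place of articulation has a stop member except dental, where /t̪/ would be expected.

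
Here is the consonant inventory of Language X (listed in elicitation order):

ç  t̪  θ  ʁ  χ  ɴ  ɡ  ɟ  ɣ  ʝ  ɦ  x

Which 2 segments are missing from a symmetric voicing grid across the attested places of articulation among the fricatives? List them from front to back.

place of articulation  voiceless  voiced  
dental            θ         —       
palatal           ç         ʝ       
velar             x         ɣ       
uvular            χ         ʁ       
glottal           —         ɦ       
Gaps, from front to back: dental lacks voiced (/ð/); glottal lacks voiceless (/h/).

/ð/, /h/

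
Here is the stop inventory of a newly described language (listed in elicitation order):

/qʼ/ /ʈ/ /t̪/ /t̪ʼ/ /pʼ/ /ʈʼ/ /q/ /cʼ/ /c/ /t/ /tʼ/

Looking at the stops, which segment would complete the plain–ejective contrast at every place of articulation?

/p/

place of articulation  plain     ejective
bilabial          —         pʼ      
dental            t̪        t̪ʼ     
alveolar          t         tʼ      
retroflex         ʈ         ʈʼ      
palatal           c         cʼ      
uvular            q         qʼ      
The bilabial row has no plain member, so the gap is the plain bilabial stop /p/.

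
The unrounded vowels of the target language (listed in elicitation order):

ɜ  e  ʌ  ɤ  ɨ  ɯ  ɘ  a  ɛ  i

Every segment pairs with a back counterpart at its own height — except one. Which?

/a/

High: /i/ ~ /ɨ/ ~ /ɯ/
High-mid: /e/ ~ /ɘ/ ~ /ɤ/
Low-mid: /ɛ/ ~ /ɜ/ ~ /ʌ/
Low: only /a/ (front); no back partner.
So /a/ is the unpaired segment.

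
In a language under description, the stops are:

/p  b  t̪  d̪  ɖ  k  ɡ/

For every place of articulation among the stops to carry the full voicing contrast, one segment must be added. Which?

bilabial: voiceless /p/, voiced /b/.
dental: voiceless /t̪/, voiced /d̪/.
retroflex: voiceless —, voiced /ɖ/.
velar: voiceless /k/, voiced /ɡ/.
The retroflex row has no voiceless member, so the gap is the voiceless retroflex stop /ʈ/.

/ʈ/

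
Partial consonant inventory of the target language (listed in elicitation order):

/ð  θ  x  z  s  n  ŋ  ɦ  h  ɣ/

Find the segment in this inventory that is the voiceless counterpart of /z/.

/s/

/z/ is a voiced alveolar fricative.
The voiceless counterpart is a voiceless alveolar fricative — in this inventory, /s/.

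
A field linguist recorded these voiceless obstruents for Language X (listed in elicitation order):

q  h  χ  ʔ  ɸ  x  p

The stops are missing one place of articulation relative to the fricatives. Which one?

bilabial: stop /p/, fricative /ɸ/.
velar: stop —, fricative /x/.
uvular: stop /q/, fricative /χ/.
glottal: stop /ʔ/, fricative /h/.
Every place of articulation has a stop member except velar, where /k/ would be expected.

velar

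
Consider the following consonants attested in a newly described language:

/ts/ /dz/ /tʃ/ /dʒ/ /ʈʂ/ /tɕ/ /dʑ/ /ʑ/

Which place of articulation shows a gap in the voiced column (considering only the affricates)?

place of articulation  voiceless  voiced  
alveolar          ts        dz      
postalveolar      tʃ        dʒ      
retroflex         ʈʂ        —       
alveolo-palatal   tɕ        dʑ      
Every place of articulation has a voiced member except retroflex, where /ɖʐ/ would be expected.

retroflex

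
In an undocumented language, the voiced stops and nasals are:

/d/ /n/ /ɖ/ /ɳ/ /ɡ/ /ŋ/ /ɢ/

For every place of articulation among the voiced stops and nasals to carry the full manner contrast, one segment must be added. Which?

place of articulation  oral stop  nasal   
alveolar          d         n       
retroflex         ɖ         ɳ       
velar             ɡ         ŋ       
uvular            ɢ         —       
The uvular row has no nasal member, so the gap is the uvular nasal /ɴ/.

/ɴ/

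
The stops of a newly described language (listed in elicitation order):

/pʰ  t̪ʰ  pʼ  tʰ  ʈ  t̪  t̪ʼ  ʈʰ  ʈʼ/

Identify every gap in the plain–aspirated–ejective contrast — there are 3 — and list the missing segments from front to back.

/p/, /t/, /tʼ/

Plain: /t̪/ (dental), /ʈ/ (retroflex).
Aspirated: /pʰ/ (bilabial), /t̪ʰ/ (dental), /tʰ/ (alveolar), /ʈʰ/ (retroflex).
Ejective: /pʼ/ (bilabial), /t̪ʼ/ (dental), /ʈʼ/ (retroflex).
Gaps, from front to back: bilabial lacks plain (/p/); alveolar lacks plain (/t/); alveolar lacks ejective (/tʼ/).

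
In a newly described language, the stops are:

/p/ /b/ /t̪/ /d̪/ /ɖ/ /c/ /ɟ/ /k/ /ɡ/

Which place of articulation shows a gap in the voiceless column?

retroflex

place of articulation  voiceless  voiced  
bilabial          p         b       
dental            t̪        d̪      
retroflex         —         ɖ       
palatal           c         ɟ       
velar             k         ɡ       
Every place of articulation has a voiceless member except retroflex, where /ʈ/ would be expected.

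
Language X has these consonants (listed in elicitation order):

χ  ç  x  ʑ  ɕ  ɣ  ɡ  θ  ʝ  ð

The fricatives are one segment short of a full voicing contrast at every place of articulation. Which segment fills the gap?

dental: voiceless /θ/, voiced /ð/.
alveolo-palatal: voiceless /ɕ/, voiced /ʑ/.
palatal: voiceless /ç/, voiced /ʝ/.
velar: voiceless /x/, voiced /ɣ/.
uvular: voiceless /χ/, voiced —.
The uvular row has no voiced member, so the gap is the voiced uvular fricative /ʁ/.

/ʁ/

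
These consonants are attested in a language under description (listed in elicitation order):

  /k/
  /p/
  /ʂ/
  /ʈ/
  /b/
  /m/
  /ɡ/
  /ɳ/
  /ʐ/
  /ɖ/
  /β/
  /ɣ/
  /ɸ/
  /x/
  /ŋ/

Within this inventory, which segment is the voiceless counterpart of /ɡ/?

/ɡ/ is a voiced velar stop.
The voiceless counterpart is a voiceless velar stop — in this inventory, /k/.

/k/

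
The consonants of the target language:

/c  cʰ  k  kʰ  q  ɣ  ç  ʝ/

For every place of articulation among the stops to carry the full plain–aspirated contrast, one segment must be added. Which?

/qʰ/

Plain: /c/ (palatal), /k/ (velar), /q/ (uvular).
Aspirated: /cʰ/ (palatal), /kʰ/ (velar).
The uvular row has no aspirated member, so the gap is the aspirated uvular stop /qʰ/.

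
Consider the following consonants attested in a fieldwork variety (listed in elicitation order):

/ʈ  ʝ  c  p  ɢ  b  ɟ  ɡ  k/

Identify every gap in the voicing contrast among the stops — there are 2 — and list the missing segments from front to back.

bilabial: voiceless /p/, voiced /b/.
retroflex: voiceless /ʈ/, voiced —.
palatal: voiceless /c/, voiced /ɟ/.
velar: voiceless /k/, voiced /ɡ/.
uvular: voiceless —, voiced /ɢ/.
Gaps, from front to back: retroflex lacks voiced (/ɖ/); uvular lacks voiceless (/q/).

/ɖ/, /q/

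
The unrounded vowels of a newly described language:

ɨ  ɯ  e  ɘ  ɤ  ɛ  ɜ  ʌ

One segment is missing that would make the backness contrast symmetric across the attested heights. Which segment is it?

/i/

Front: /e/ (high-mid), /ɛ/ (low-mid).
Central: /ɨ/ (high), /ɘ/ (high-mid), /ɜ/ (low-mid).
Back: /ɯ/ (high), /ɤ/ (high-mid), /ʌ/ (low-mid).
The high row has no front member, so the gap is the high front unrounded vowel /i/.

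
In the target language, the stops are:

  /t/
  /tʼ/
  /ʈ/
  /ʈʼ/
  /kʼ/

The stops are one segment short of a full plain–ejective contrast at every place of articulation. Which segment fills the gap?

/k/

place of articulation  plain     ejective
alveolar          t         tʼ      
retroflex         ʈ         ʈʼ      
velar             —         kʼ      
The velar row has no plain member, so the gap is the plain velar stop /k/.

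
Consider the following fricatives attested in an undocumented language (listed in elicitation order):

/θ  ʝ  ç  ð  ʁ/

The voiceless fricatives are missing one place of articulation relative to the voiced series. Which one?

uvular

Voiceless: /θ/ (dental), /ç/ (palatal).
Voiced: /ð/ (dental), /ʝ/ (palatal), /ʁ/ (uvular).
Every place of articulation has a voiceless member except uvular, where /χ/ would be expected.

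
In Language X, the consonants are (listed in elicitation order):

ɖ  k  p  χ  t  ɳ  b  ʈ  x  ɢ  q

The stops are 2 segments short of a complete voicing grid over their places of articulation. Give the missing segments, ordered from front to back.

/d/, /ɡ/

Voiceless: /p/ (bilabial), /t/ (alveolar), /ʈ/ (retroflex), /k/ (velar), /q/ (uvular).
Voiced: /b/ (bilabial), /ɖ/ (retroflex), /ɢ/ (uvular).
Gaps, from front to back: alveolar lacks voiced (/d/); velar lacks voiced (/ɡ/).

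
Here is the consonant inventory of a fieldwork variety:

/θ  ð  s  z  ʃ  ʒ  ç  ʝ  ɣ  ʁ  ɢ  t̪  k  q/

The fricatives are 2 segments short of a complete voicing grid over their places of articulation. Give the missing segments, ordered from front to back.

/x/, /χ/

Voiceless: /θ/ (dental), /s/ (alveolar), /ʃ/ (postalveolar), /ç/ (palatal).
Voiced: /ð/ (dental), /z/ (alveolar), /ʒ/ (postalveolar), /ʝ/ (palatal), /ɣ/ (velar), /ʁ/ (uvular).
Gaps, from front to back: velar lacks voiceless (/x/); uvular lacks voiceless (/χ/).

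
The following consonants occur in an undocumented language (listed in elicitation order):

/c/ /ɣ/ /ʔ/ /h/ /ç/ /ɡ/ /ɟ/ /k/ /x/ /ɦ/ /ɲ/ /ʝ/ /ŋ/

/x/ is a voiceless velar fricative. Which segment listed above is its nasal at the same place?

/ŋ/

The nasal at the same place is a velar nasal — in this inventory, /ŋ/.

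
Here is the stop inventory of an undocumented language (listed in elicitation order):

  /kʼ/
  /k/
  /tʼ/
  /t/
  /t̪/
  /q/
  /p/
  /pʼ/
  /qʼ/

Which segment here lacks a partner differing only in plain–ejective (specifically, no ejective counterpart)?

Bilabial: /p/ ~ /pʼ/
Alveolar: /t/ ~ /tʼ/
Velar: /k/ ~ /kʼ/
Uvular: /q/ ~ /qʼ/
Dental: only /t̪/ (plain); no ejective partner.
So /t̪/ is the unpaired segment.

/t̪/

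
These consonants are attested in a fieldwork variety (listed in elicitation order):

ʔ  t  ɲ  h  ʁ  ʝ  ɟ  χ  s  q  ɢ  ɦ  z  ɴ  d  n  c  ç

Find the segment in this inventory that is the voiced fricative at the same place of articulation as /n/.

/z/

/n/ is an alveolar nasal.
The voiced fricative at the same place is a voiced alveolar fricative — in this inventory, /z/.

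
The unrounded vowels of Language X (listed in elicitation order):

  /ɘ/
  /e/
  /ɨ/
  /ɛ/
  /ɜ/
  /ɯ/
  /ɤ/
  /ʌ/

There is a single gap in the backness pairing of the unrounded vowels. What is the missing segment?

/i/

height            front     central   back    
high              —         ɨ         ɯ       
high-mid          e         ɘ         ɤ       
low-mid           ɛ         ɜ         ʌ       
The high row has no front member, so the gap is the high front unrounded vowel /i/.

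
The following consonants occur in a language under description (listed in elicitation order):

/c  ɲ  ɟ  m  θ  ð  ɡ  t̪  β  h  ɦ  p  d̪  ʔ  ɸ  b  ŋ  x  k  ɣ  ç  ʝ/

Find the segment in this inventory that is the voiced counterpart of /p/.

/b/

/p/ is a voiceless bilabial stop.
The voiced counterpart is a voiced bilabial stop — in this inventory, /b/.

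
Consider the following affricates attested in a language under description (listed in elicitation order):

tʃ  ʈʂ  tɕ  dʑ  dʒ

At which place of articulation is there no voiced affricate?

retroflex

place of articulation  voiceless  voiced  
postalveolar      tʃ        dʒ      
retroflex         ʈʂ        —       
alveolo-palatal   tɕ        dʑ      
Every place of articulation has a voiced member except retroflex, where /ɖʐ/ would be expected.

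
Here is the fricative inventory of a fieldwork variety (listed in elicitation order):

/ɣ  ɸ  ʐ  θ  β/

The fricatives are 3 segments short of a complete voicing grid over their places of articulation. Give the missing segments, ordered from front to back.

place of articulation  voiceless  voiced  
bilabial          ɸ         β       
dental            θ         —       
retroflex         —         ʐ       
velar             —         ɣ       
Gaps, from front to back: dental lacks voiced (/ð/); retroflex lacks voiceless (/ʂ/); velar lacks voiceless (/x/).

/ð/, /ʂ/, /x/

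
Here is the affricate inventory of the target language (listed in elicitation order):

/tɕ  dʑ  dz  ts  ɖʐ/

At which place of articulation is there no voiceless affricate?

alveolar: voiceless /ts/, voiced /dz/.
retroflex: voiceless —, voiced /ɖʐ/.
alveolo-palatal: voiceless /tɕ/, voiced /dʑ/.
Every place of articulation has a voiceless member except retroflex, where /ʈʂ/ would be expected.

retroflex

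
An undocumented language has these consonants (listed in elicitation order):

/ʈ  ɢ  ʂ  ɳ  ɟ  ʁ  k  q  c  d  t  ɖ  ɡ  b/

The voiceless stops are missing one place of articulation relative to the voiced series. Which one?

bilabial

Voiceless: /t/ (alveolar), /ʈ/ (retroflex), /c/ (palatal), /k/ (velar), /q/ (uvular).
Voiced: /b/ (bilabial), /d/ (alveolar), /ɖ/ (retroflex), /ɟ/ (palatal), /ɡ/ (velar), /ɢ/ (uvular).
Every place of articulation has a voiceless member except bilabial, where /p/ would be expected.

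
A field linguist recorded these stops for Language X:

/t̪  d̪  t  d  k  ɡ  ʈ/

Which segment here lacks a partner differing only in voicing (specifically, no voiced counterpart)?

Dental: /t̪/ ~ /d̪/
Alveolar: /t/ ~ /d/
Velar: /k/ ~ /ɡ/
Retroflex: only /ʈ/ (voiceless); no voiced partner.
So /ʈ/ is the unpaired segment.

/ʈ/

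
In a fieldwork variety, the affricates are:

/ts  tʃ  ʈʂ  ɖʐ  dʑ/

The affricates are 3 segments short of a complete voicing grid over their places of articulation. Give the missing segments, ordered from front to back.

place of articulation  voiceless  voiced  
alveolar          ts        —       
postalveolar      tʃ        —       
retroflex         ʈʂ        ɖʐ      
alveolo-palatal   —         dʑ      
Gaps, from front to back: alveolar lacks voiced (/dz/); postalveolar lacks voiced (/dʒ/); alveolo-palatal lacks voiceless (/tɕ/).

/dz/, /dʒ/, /tɕ/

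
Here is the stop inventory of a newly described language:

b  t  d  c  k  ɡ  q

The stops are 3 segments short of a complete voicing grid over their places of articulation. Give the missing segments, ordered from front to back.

Voiceless: /t/ (alveolar), /c/ (palatal), /k/ (velar), /q/ (uvular).
Voiced: /b/ (bilabial), /d/ (alveolar), /ɡ/ (velar).
Gaps, from front to back: bilabial lacks voiceless (/p/); palatal lacks voiced (/ɟ/); uvular lacks voiced (/ɢ/).

/p/, /ɟ/, /ɢ/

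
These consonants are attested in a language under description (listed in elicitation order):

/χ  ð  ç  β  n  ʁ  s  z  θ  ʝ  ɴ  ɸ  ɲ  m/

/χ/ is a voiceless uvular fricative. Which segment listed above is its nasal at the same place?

The nasal at the same place is an uvular nasal — in this inventory, /ɴ/.

/ɴ/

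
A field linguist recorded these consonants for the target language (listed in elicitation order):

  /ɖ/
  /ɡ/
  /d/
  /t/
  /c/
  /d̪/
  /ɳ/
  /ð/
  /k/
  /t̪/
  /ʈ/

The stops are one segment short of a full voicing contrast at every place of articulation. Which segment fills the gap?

/ɟ/

Voiceless: /t̪/ (dental), /t/ (alveolar), /ʈ/ (retroflex), /c/ (palatal), /k/ (velar).
Voiced: /d̪/ (dental), /d/ (alveolar), /ɖ/ (retroflex), /ɡ/ (velar).
The palatal row has no voiced member, so the gap is the voiced palatal stop /ɟ/.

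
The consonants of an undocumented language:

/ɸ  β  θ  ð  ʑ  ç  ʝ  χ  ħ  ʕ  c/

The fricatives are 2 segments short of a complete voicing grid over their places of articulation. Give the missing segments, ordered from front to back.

/ɕ/, /ʁ/

Voiceless: /ɸ/ (bilabial), /θ/ (dental), /ç/ (palatal), /χ/ (uvular), /ħ/ (pharyngeal).
Voiced: /β/ (bilabial), /ð/ (dental), /ʑ/ (alveolo-palatal), /ʝ/ (palatal), /ʕ/ (pharyngeal).
Gaps, from front to back: alveolo-palatal lacks voiceless (/ɕ/); uvular lacks voiced (/ʁ/).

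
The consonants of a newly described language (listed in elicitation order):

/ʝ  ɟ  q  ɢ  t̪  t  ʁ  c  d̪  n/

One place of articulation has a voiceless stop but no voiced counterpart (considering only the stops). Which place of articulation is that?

dental: voiceless /t̪/, voiced /d̪/.
alveolar: voiceless /t/, voiced —.
palatal: voiceless /c/, voiced /ɟ/.
uvular: voiceless /q/, voiced /ɢ/.
Every place of articulation has a voiced member except alveolar, where /d/ would be expected.

alveolar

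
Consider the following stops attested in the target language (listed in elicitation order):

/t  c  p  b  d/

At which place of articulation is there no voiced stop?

Voiceless: /p/ (bilabial), /t/ (alveolar), /c/ (palatal).
Voiced: /b/ (bilabial), /d/ (alveolar).
Every place of articulation has a voiced member except palatal, where /ɟ/ would be expected.

palatal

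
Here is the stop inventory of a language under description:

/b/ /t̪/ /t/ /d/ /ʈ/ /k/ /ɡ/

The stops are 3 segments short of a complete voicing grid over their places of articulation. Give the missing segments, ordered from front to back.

/p/, /d̪/, /ɖ/

Voiceless: /t̪/ (dental), /t/ (alveolar), /ʈ/ (retroflex), /k/ (velar).
Voiced: /b/ (bilabial), /d/ (alveolar), /ɡ/ (velar).
Gaps, from front to back: bilabial lacks voiceless (/p/); dental lacks voiced (/d̪/); retroflex lacks voiced (/ɖ/).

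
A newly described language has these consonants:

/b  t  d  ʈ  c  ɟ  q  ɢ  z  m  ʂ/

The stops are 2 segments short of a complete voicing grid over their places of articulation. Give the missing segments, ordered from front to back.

/p/, /ɖ/

Voiceless: /t/ (alveolar), /ʈ/ (retroflex), /c/ (palatal), /q/ (uvular).
Voiced: /b/ (bilabial), /d/ (alveolar), /ɟ/ (palatal), /ɢ/ (uvular).
Gaps, from front to back: bilabial lacks voiceless (/p/); retroflex lacks voiced (/ɖ/).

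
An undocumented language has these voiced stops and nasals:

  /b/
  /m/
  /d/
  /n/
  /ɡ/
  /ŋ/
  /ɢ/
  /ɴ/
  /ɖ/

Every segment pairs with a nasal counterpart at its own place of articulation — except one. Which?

Bilabial: /b/ ~ /m/
Alveolar: /d/ ~ /n/
Velar: /ɡ/ ~ /ŋ/
Uvular: /ɢ/ ~ /ɴ/
Retroflex: only /ɖ/ (oral stop); no nasal partner.
So /ɖ/ is the unpaired segment.

/ɖ/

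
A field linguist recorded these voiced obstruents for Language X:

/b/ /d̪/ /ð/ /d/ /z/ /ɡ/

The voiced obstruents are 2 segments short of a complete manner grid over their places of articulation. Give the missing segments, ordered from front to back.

/β/, /ɣ/

Stop: /b/ (bilabial), /d̪/ (dental), /d/ (alveolar), /ɡ/ (velar).
Fricative: /ð/ (dental), /z/ (alveolar).
Gaps, from front to back: bilabial lacks fricative (/β/); velar lacks fricative (/ɣ/).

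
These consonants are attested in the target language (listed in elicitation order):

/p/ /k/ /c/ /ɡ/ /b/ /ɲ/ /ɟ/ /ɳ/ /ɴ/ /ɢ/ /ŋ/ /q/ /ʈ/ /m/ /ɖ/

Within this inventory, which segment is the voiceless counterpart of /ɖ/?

/ɖ/ is a voiced retroflex stop.
The voiceless counterpart is a voiceless retroflex stop — in this inventory, /ʈ/.

/ʈ/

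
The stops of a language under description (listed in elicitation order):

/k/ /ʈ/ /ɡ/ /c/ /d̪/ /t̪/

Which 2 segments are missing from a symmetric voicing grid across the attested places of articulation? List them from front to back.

/ɖ/, /ɟ/

dental: voiceless /t̪/, voiced /d̪/.
retroflex: voiceless /ʈ/, voiced —.
palatal: voiceless /c/, voiced —.
velar: voiceless /k/, voiced /ɡ/.
Gaps, from front to back: retroflex lacks voiced (/ɖ/); palatal lacks voiced (/ɟ/).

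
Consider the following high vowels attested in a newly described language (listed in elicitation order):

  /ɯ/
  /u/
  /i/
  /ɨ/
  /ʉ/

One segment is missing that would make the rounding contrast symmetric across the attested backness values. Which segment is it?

/y/

Unrounded: /i/ (front), /ɨ/ (central), /ɯ/ (back).
Rounded: /ʉ/ (central), /u/ (back).
The front row has no rounded member, so the gap is the front rounded vowel /y/.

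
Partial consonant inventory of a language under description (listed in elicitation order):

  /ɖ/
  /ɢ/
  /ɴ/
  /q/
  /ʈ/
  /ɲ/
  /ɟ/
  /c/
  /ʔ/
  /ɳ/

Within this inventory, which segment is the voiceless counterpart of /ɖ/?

/ɖ/ is a voiced retroflex stop.
The voiceless counterpart is a voiceless retroflex stop — in this inventory, /ʈ/.

/ʈ/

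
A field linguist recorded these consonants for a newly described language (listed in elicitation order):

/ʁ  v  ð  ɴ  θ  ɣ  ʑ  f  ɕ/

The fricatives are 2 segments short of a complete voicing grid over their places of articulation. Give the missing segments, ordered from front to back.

Voiceless: /f/ (labiodental), /θ/ (dental), /ɕ/ (alveolo-palatal).
Voiced: /v/ (labiodental), /ð/ (dental), /ʑ/ (alveolo-palatal), /ɣ/ (velar), /ʁ/ (uvular).
Gaps, from front to back: velar lacks voiceless (/x/); uvular lacks voiceless (/χ/).

/x/, /χ/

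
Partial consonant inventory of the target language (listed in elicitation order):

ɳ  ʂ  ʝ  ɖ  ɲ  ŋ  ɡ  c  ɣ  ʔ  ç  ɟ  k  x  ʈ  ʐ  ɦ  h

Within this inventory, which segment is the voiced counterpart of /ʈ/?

/ɖ/

/ʈ/ is a voiceless retroflex stop.
The voiced counterpart is a voiced retroflex stop — in this inventory, /ɖ/.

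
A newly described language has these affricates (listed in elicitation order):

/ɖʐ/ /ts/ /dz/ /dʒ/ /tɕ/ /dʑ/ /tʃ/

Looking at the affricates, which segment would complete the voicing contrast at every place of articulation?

/ʈʂ/

place of articulation  voiceless  voiced  
alveolar          ts        dz      
postalveolar      tʃ        dʒ      
retroflex         —         ɖʐ      
alveolo-palatal   tɕ        dʑ      
The retroflex row has no voiceless member, so the gap is the voiceless retroflex affricate /ʈʂ/.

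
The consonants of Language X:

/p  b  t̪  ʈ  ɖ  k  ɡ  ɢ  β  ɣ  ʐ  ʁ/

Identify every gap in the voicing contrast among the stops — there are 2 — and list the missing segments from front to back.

/d̪/, /q/

place of articulation  voiceless  voiced  
bilabial          p         b       
dental            t̪        —       
retroflex         ʈ         ɖ       
velar             k         ɡ       
uvular            —         ɢ       
Gaps, from front to back: dental lacks voiced (/d̪/); uvular lacks voiceless (/q/).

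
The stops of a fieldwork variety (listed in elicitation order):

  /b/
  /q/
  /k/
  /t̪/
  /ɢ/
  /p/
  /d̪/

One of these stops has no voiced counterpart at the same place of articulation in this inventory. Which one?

Bilabial: /p/ ~ /b/
Dental: /t̪/ ~ /d̪/
Uvular: /q/ ~ /ɢ/
Velar: only /k/ (voiceless); no voiced partner.
So /k/ is the unpaired segment.

/k/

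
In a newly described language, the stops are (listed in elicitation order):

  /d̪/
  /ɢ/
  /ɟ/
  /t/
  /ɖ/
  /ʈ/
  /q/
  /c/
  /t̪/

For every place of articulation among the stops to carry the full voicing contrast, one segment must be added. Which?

/d/

Voiceless: /t̪/ (dental), /t/ (alveolar), /ʈ/ (retroflex), /c/ (palatal), /q/ (uvular).
Voiced: /d̪/ (dental), /ɖ/ (retroflex), /ɟ/ (palatal), /ɢ/ (uvular).
The alveolar row has no voiced member, so the gap is the voiced alveolar stop /d/.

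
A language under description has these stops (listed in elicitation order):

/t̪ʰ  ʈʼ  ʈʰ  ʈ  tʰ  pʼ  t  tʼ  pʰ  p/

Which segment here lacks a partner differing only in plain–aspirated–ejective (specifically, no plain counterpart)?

/t̪ʰ/

Bilabial: /p/ ~ /pʰ/ ~ /pʼ/
Alveolar: /t/ ~ /tʰ/ ~ /tʼ/
Retroflex: /ʈ/ ~ /ʈʰ/ ~ /ʈʼ/
Dental: only /t̪ʰ/ (aspirated); no plain partner.
So /t̪ʰ/ is the unpaired segment.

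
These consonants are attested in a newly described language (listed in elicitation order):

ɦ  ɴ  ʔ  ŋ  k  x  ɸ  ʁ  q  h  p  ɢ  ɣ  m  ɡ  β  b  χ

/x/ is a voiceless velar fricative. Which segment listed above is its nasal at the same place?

/ŋ/

The nasal at the same place is a velar nasal — in this inventory, /ŋ/.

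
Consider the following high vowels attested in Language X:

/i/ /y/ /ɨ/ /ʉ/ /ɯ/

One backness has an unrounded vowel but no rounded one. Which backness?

front: unrounded /i/, rounded /y/.
central: unrounded /ɨ/, rounded /ʉ/.
back: unrounded /ɯ/, rounded —.
Every backness has a rounded member except back, where /u/ would be expected.

back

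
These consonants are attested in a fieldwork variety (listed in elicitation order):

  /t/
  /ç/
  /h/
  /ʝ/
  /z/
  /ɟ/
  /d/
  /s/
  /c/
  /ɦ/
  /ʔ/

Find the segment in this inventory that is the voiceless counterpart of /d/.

/d/ is a voiced alveolar stop.
The voiceless counterpart is a voiceless alveolar stop — in this inventory, /t/.

/t/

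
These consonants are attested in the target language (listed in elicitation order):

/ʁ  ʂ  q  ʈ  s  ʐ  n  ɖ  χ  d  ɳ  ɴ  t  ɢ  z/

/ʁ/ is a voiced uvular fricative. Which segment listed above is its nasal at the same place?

/ɴ/

The nasal at the same place is an uvular nasal — in this inventory, /ɴ/.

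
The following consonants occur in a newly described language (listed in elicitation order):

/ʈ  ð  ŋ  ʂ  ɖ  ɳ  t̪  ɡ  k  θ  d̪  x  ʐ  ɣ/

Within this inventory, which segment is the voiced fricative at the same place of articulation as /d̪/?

/ð/

/d̪/ is a voiced dental stop.
The voiced fricative at the same place is a voiced dental fricative — in this inventory, /ð/.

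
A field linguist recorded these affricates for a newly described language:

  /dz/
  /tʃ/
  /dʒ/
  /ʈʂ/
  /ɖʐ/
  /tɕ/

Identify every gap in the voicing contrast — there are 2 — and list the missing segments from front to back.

/ts/, /dʑ/

alveolar: voiceless —, voiced /dz/.
postalveolar: voiceless /tʃ/, voiced /dʒ/.
retroflex: voiceless /ʈʂ/, voiced /ɖʐ/.
alveolo-palatal: voiceless /tɕ/, voiced —.
Gaps, from front to back: alveolar lacks voiceless (/ts/); alveolo-palatal lacks voiced (/dʑ/).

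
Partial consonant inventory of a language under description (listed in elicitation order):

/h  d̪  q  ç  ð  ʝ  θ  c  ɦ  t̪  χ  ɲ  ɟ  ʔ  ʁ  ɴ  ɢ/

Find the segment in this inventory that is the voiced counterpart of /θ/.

/ð/

/θ/ is a voiceless dental fricative.
The voiced counterpart is a voiced dental fricative — in this inventory, /ð/.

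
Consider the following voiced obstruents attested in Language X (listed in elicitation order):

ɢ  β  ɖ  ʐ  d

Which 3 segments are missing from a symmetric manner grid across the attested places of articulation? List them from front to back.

/b/, /z/, /ʁ/

bilabial: stop —, fricative /β/.
alveolar: stop /d/, fricative —.
retroflex: stop /ɖ/, fricative /ʐ/.
uvular: stop /ɢ/, fricative —.
Gaps, from front to back: bilabial lacks stop (/b/); alveolar lacks fricative (/z/); uvular lacks fricative (/ʁ/).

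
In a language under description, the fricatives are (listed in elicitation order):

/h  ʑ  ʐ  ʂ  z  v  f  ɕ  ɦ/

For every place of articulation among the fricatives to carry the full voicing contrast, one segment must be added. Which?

labiodental: voiceless /f/, voiced /v/.
alveolar: voiceless —, voiced /z/.
retroflex: voiceless /ʂ/, voiced /ʐ/.
alveolo-palatal: voiceless /ɕ/, voiced /ʑ/.
glottal: voiceless /h/, voiced /ɦ/.
The alveolar row has no voiceless member, so the gap is the voiceless alveolar fricative /s/.

/s/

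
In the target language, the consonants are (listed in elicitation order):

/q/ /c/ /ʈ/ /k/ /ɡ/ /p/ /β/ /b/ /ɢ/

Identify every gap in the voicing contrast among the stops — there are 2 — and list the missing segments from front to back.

place of articulation  voiceless  voiced  
bilabial          p         b       
retroflex         ʈ         —       
palatal           c         —       
velar             k         ɡ       
uvular            q         ɢ       
Gaps, from front to back: retroflex lacks voiced (/ɖ/); palatal lacks voiced (/ɟ/).

/ɖ/, /ɟ/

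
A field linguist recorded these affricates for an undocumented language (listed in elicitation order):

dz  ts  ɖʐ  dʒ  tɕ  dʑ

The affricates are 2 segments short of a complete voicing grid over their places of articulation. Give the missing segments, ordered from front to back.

place of articulation  voiceless  voiced  
alveolar          ts        dz      
postalveolar      —         dʒ      
retroflex         —         ɖʐ      
alveolo-palatal   tɕ        dʑ      
Gaps, from front to back: postalveolar lacks voiceless (/tʃ/); retroflex lacks voiceless (/ʈʂ/).

/tʃ/, /ʈʂ/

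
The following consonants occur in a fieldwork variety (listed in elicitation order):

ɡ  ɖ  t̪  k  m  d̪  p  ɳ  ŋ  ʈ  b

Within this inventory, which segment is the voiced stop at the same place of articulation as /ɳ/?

/ɳ/ is a retroflex nasal.
The voiced stop at the same place is a voiced retroflex stop — in this inventory, /ɖ/.

/ɖ/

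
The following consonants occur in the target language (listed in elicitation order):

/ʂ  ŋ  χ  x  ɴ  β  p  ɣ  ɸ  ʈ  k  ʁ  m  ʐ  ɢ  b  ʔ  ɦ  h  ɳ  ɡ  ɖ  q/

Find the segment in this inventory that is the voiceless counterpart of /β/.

/ɸ/

/β/ is a voiced bilabial fricative.
The voiceless counterpart is a voiceless bilabial fricative — in this inventory, /ɸ/.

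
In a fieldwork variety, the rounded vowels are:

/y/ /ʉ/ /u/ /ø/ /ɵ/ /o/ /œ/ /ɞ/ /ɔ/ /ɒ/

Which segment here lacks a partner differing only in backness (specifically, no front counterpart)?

/ɒ/

High: /y/ ~ /ʉ/ ~ /u/
High-mid: /ø/ ~ /ɵ/ ~ /o/
Low-mid: /œ/ ~ /ɞ/ ~ /ɔ/
Low: only /ɒ/ (back); no front partner.
So /ɒ/ is the unpaired segment.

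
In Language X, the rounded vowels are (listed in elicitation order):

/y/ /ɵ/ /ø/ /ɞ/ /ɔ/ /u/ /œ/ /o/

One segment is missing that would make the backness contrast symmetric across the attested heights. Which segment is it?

/ʉ/

high: front /y/, central —, back /u/.
high-mid: front /ø/, central /ɵ/, back /o/.
low-mid: front /œ/, central /ɞ/, back /ɔ/.
The high row has no central member, so the gap is the high central rounded vowel /ʉ/.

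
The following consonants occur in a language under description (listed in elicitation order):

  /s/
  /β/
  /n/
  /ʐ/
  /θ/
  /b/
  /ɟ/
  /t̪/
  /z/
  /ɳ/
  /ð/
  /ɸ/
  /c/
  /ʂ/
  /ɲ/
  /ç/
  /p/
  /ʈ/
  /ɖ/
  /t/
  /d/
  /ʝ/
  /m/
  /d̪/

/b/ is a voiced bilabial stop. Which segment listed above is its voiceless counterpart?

/p/

The voiceless counterpart is a voiceless bilabial stop — in this inventory, /p/.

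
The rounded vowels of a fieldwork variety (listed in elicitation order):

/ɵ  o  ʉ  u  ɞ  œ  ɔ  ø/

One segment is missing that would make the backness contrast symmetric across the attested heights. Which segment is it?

high: front —, central /ʉ/, back /u/.
high-mid: front /ø/, central /ɵ/, back /o/.
low-mid: front /œ/, central /ɞ/, back /ɔ/.
The high row has no front member, so the gap is the high front rounded vowel /y/.

/y/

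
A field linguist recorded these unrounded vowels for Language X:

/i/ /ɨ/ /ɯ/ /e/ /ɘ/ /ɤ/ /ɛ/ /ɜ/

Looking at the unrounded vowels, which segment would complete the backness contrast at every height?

/ʌ/

Front: /i/ (high), /e/ (high-mid), /ɛ/ (low-mid).
Central: /ɨ/ (high), /ɘ/ (high-mid), /ɜ/ (low-mid).
Back: /ɯ/ (high), /ɤ/ (high-mid).
The low-mid row has no back member, so the gap is the low-mid back unrounded vowel /ʌ/.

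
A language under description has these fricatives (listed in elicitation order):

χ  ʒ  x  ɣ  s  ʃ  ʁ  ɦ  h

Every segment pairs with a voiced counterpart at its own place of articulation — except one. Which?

/s/

Postalveolar: /ʃ/ ~ /ʒ/
Velar: /x/ ~ /ɣ/
Uvular: /χ/ ~ /ʁ/
Glottal: /h/ ~ /ɦ/
Alveolar: only /s/ (voiceless); no voiced partner.
So /s/ is the unpaired segment.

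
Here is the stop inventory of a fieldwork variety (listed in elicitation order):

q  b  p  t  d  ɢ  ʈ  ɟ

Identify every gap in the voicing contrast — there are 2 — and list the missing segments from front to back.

/ɖ/, /c/

Voiceless: /p/ (bilabial), /t/ (alveolar), /ʈ/ (retroflex), /q/ (uvular).
Voiced: /b/ (bilabial), /d/ (alveolar), /ɟ/ (palatal), /ɢ/ (uvular).
Gaps, from front to back: retroflex lacks voiced (/ɖ/); palatal lacks voiceless (/c/).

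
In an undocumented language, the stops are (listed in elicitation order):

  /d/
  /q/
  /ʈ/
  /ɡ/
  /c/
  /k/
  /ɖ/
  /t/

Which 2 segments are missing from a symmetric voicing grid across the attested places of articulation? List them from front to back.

alveolar: voiceless /t/, voiced /d/.
retroflex: voiceless /ʈ/, voiced /ɖ/.
palatal: voiceless /c/, voiced —.
velar: voiceless /k/, voiced /ɡ/.
uvular: voiceless /q/, voiced —.
Gaps, from front to back: palatal lacks voiced (/ɟ/); uvular lacks voiced (/ɢ/).

/ɟ/, /ɢ/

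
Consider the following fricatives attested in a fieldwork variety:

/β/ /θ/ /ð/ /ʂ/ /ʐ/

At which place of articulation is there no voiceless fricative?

bilabial

place of articulation  voiceless  voiced  
bilabial          —         β       
dental            θ         ð       
retroflex         ʂ         ʐ       
Every place of articulation has a voiceless member except bilabial, where /ɸ/ would be expected.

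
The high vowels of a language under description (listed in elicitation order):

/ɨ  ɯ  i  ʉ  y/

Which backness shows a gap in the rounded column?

back

Unrounded: /i/ (front), /ɨ/ (central), /ɯ/ (back).
Rounded: /y/ (front), /ʉ/ (central).
Every backness has a rounded member except back, where /u/ would be expected.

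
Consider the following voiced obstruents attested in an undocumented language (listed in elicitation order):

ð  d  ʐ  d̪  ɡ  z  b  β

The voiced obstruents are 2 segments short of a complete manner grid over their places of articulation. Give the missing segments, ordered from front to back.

Stop: /b/ (bilabial), /d̪/ (dental), /d/ (alveolar), /ɡ/ (velar).
Fricative: /β/ (bilabial), /ð/ (dental), /z/ (alveolar), /ʐ/ (retroflex).
Gaps, from front to back: retroflex lacks stop (/ɖ/); velar lacks fricative (/ɣ/).

/ɖ/, /ɣ/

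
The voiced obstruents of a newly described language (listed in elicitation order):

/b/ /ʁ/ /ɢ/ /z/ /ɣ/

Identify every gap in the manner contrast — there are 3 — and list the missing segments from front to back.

place of articulation  stop      fricative
bilabial          b         —       
alveolar          —         z       
velar             —         ɣ       
uvular            ɢ         ʁ       
Gaps, from front to back: bilabial lacks fricative (/β/); alveolar lacks stop (/d/); velar lacks stop (/ɡ/).

/β/, /d/, /ɡ/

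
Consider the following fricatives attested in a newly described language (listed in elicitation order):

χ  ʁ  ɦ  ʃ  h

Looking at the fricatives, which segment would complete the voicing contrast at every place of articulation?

/ʒ/

postalveolar: voiceless /ʃ/, voiced —.
uvular: voiceless /χ/, voiced /ʁ/.
glottal: voiceless /h/, voiced /ɦ/.
The postalveolar row has no voiced member, so the gap is the voiced postalveolar fricative /ʒ/.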